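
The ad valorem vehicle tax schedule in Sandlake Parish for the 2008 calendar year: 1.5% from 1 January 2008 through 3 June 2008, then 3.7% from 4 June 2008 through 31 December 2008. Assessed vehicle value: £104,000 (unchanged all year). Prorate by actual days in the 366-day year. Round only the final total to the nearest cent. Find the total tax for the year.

£2,879.04

1 January – 3 June 2008: 155 days at 1.5% → £104,000 × 1.5% × 155/366 = £660.6557
4 June – 31 December 2008: 211 days at 3.7% → £104,000 × 3.7% × 211/366 = £2,218.3825
Total = £2,879.0383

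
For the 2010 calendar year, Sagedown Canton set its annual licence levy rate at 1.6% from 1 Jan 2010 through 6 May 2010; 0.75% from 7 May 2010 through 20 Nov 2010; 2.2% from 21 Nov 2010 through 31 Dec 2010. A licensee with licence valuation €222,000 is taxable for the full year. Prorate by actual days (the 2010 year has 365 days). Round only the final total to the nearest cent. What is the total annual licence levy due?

€2,677.99

1 Jan – 6 May 2010: 126 days at 1.6% → €222,000 × 1.6% × 126/365 = €1,226.1699
7 May – 20 Nov 2010: 198 days at 0.75% → €222,000 × 0.75% × 198/365 = €903.2055
21 Nov – 31 Dec 2010: 41 days at 2.2% → €222,000 × 2.2% × 41/365 = €548.6137
Total = €2,677.9890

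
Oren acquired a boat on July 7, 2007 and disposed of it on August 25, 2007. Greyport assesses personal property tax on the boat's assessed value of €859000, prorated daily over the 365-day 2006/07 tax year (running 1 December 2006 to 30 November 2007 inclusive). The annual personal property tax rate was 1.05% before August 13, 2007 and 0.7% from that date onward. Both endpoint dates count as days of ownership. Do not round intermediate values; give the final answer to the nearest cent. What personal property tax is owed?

€1128.47

July 7 – August 12, 2007: 37 days at 1.05% → €859000 × 1.05% × 37/365 = €914.3055
August 13 – August 25, 2007: 13 days at 0.7% → €859000 × 0.7% × 13/365 = €214.1616
Total = €1128.4671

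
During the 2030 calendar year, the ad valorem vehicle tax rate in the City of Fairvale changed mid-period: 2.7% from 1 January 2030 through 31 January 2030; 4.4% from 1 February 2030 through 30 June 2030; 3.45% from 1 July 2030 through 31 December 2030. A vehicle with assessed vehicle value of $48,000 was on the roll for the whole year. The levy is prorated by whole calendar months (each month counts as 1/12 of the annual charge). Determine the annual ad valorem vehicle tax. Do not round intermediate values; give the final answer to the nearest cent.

1 January – 31 January 2030: 1 month at 2.7% → $48,000 × 2.7% × 1/12 = $108.0000
1 February – 30 June 2030: 5 months at 4.4% → $48,000 × 4.4% × 5/12 = $880.0000
1 July – 31 December 2030: 6 months at 3.45% → $48,000 × 3.45% × 6/12 = $828.0000
Total = $1,816.0000

$1,816.00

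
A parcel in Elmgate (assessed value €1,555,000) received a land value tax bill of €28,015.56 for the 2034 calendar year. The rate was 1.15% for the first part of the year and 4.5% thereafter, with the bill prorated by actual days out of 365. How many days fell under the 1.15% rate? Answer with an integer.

Let d = days at the first rate; then 365 − d days at the second rate.
€1,555,000 × [1.15%·d + 4.5%·(365−d)] / 365 = €28,015.56
Solving gives d = 294, so the new rate took effect on 22 Oct 2034.

294 days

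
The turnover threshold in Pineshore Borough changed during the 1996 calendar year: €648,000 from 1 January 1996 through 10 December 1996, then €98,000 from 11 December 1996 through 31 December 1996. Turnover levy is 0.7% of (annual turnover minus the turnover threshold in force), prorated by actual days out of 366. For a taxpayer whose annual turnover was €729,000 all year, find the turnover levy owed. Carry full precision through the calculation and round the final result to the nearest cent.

1 January – 10 December 1996: 345 days, exemption €648,000 → (€729,000 − €648,000) × 0.7% × 345/366 = €534.4672
11 December – 31 December 1996: 21 days, exemption €98,000 → (€729,000 − €98,000) × 0.7% × 21/366 = €253.4344
Total = €787.9016

€787.90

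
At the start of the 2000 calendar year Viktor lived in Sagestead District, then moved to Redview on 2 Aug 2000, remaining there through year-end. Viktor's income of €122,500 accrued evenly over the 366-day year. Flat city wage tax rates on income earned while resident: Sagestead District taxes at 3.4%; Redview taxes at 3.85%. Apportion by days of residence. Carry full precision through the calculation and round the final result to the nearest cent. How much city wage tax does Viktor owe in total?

€4,393.93

Sagestead District, 1 Jan – 1 Aug 2000: 214 days → €122,500 × 3.4% × 214/366 = €2,435.2732
Redview, 2 Aug – 31 Dec 2000: 152 days → €122,500 × 3.85% × 152/366 = €1,958.6612
Total = €4,393.9344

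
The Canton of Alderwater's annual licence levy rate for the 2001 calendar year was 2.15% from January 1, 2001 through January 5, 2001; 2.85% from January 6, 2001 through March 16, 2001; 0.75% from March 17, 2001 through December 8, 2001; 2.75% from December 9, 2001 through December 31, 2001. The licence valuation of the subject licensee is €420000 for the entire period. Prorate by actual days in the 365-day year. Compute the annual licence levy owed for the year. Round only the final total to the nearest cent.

€5451.37

January 1 – January 5, 2001: 5 days at 2.15% → €420000 × 2.15% × 5/365 = €123.6986
January 6 – March 16, 2001: 70 days at 2.85% → €420000 × 2.85% × 70/365 = €2295.6164
March 17 – December 8, 2001: 267 days at 0.75% → €420000 × 0.75% × 267/365 = €2304.2466
December 9 – December 31, 2001: 23 days at 2.75% → €420000 × 2.75% × 23/365 = €727.8082
Total = €5451.3699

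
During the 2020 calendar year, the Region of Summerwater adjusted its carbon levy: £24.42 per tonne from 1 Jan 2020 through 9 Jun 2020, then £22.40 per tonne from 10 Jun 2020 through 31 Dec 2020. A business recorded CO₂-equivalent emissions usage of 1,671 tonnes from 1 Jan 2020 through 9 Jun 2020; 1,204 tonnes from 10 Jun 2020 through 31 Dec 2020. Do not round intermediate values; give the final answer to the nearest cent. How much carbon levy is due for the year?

£67775.42

1 Jan – 9 Jun 2020: 1,671 tonnes at £24.42/tonne → £40805.82
10 Jun – 31 Dec 2020: 1,204 tonnes at £22.40/tonne → £26969.60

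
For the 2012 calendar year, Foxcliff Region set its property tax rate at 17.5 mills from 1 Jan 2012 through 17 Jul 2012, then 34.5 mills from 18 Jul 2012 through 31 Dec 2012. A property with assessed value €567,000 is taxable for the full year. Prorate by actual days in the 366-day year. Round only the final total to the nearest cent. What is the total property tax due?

1 Jan – 17 Jul 2012: 199 days at 17.5 mills → €567,000 × 1.75% × 199/366 = €5,395.0205
18 Jul – 31 Dec 2012: 167 days at 34.5 mills → €567,000 × 3.45% × 167/366 = €8,925.6025
Total = €14,320.6230

€14,320.62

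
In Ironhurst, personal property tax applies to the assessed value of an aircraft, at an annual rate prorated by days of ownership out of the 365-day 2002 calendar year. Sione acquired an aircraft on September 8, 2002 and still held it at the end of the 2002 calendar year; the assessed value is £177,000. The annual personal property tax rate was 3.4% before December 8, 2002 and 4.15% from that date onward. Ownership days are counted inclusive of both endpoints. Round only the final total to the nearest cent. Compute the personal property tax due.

£1,983.37

September 8 – December 7, 2002: 91 days at 3.4% → £177,000 × 3.4% × 91/365 = £1,500.3781
December 8 – December 31, 2002: 24 days at 4.15% → £177,000 × 4.15% × 24/365 = £482.9918
Total = £1,983.3699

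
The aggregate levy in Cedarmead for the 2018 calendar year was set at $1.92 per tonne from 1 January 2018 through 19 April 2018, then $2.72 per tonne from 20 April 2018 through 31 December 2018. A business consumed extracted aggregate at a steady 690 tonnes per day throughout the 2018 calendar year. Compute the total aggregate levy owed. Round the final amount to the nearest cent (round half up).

1 January – 19 April 2018: 109 days × 690 tonnes/day = 75,210 tonnes at $1.92/tonne → $144,403.20
20 April – 31 December 2018: 256 days × 690 tonnes/day = 176,640 tonnes at $2.72/tonne → $480,460.80

$624,864.00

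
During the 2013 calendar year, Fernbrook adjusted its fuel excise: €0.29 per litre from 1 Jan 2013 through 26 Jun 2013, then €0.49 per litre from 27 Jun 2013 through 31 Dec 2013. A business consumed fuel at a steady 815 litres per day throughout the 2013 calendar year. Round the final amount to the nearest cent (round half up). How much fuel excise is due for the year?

€116,911.75

1 Jan – 26 Jun 2013: 177 days × 815 litres/day = 144,255 litres at €0.29/litre → €41,833.95
27 Jun – 31 Dec 2013: 188 days × 815 litres/day = 153,220 litres at €0.49/litre → €75,077.80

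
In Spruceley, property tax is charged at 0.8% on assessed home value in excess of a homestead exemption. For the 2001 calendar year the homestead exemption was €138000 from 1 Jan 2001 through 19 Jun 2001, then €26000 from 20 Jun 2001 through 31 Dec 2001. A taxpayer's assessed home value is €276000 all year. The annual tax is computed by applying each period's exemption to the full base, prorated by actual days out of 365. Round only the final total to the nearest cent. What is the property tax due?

1 Jan – 19 Jun 2001: 170 days, exemption €138000 → (€276000 − €138000) × 0.8% × 170/365 = €514.1918
20 Jun – 31 Dec 2001: 195 days, exemption €26000 → (€276000 − €26000) × 0.8% × 195/365 = €1068.4932
Total = €1582.6849

€1582.68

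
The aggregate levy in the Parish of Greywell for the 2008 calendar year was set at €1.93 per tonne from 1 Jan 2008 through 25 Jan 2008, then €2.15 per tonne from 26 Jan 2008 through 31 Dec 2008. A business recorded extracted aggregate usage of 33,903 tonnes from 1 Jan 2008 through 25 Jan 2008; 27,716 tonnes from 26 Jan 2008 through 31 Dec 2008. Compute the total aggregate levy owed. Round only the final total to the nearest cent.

1 Jan – 25 Jan 2008: 33,903 tonnes at €1.93/tonne → €65432.79
26 Jan – 31 Dec 2008: 27,716 tonnes at €2.15/tonne → €59589.40

€125022.19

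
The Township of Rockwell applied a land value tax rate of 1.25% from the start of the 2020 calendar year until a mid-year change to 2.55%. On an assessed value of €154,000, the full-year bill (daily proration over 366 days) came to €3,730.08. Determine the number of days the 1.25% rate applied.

Let d = days at the first rate; then 366 − d days at the second rate.
€154,000 × [1.25%·d + 2.55%·(366−d)] / 366 = €3,730.08
Solving gives d = 36, so the new rate took effect on February 6, 2020.

36 days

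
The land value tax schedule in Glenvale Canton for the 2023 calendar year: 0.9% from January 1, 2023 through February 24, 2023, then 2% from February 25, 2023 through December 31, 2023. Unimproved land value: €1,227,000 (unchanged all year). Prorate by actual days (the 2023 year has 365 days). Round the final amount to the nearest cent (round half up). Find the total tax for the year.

January 1 – February 24, 2023: 55 days at 0.9% → €1,227,000 × 0.9% × 55/365 = €1,664.0137
February 25 – December 31, 2023: 310 days at 2% → €1,227,000 × 2% × 310/365 = €20,842.1918
Total = €22,506.2055

€22,506.21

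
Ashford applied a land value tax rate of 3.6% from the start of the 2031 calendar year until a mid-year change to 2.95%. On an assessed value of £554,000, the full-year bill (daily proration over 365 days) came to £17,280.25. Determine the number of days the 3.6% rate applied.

95 days

Let d = days at the first rate; then 365 − d days at the second rate.
£554,000 × [3.6%·d + 2.95%·(365−d)] / 365 = £17,280.25
Solving gives d = 95, so the new rate took effect on April 6, 2031.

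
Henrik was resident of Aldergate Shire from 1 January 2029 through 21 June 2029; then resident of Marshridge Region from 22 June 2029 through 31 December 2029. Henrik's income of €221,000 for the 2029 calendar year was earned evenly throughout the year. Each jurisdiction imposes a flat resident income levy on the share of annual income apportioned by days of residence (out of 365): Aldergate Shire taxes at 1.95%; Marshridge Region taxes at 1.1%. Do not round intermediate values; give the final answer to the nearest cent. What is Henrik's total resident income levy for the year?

Aldergate Shire, 1 January – 21 June 2029: 172 days → €221,000 × 1.95% × 172/365 = €2,030.7781
Marshridge Region, 22 June – 31 December 2029: 193 days → €221,000 × 1.1% × 193/365 = €1,285.4329
Total = €3,316.2110

€3,316.21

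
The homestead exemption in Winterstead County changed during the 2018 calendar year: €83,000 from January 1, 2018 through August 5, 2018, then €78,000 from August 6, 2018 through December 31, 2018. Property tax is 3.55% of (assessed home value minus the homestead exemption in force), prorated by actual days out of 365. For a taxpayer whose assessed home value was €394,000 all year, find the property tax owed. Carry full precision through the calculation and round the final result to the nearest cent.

€11,112.47

January 1 – August 5, 2018: 217 days, exemption €83,000 → (€394,000 − €83,000) × 3.55% × 217/365 = €6,563.8041
August 6 – December 31, 2018: 148 days, exemption €78,000 → (€394,000 − €78,000) × 3.55% × 148/365 = €4,548.6685
Total = €11,112.4726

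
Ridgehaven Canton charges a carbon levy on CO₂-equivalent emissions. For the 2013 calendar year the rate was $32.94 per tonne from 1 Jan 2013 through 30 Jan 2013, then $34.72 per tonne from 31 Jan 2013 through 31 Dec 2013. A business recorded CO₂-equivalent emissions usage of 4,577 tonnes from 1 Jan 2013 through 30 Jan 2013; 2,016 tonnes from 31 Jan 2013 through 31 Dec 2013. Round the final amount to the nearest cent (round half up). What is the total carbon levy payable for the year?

1 Jan – 30 Jan 2013: 4,577 tonnes at $32.94/tonne → $150,766.38
31 Jan – 31 Dec 2013: 2,016 tonnes at $34.72/tonne → $69,995.52

$220,761.90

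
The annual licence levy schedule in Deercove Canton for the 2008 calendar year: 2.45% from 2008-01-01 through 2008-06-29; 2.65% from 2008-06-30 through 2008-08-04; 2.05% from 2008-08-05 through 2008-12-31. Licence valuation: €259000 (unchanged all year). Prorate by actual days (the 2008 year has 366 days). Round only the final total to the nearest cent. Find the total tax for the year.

€5974.69

2008-01-01 to 2008-06-29: 181 days at 2.45% → €259000 × 2.45% × 181/366 = €3138.0751
2008-06-30 to 2008-08-04: 36 days at 2.65% → €259000 × 2.65% × 36/366 = €675.0984
2008-08-05 to 2008-12-31: 149 days at 2.05% → €259000 × 2.05% × 149/366 = €2161.5178
Total = €5974.6913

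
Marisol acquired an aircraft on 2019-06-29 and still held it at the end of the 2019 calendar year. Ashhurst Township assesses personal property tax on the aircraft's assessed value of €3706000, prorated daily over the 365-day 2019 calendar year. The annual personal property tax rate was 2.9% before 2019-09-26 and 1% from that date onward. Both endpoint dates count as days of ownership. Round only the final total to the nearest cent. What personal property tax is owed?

2019-06-29 to 2019-09-25: 89 days at 2.9% → €3706000 × 2.9% × 89/365 = €26205.9890
2019-09-26 to 2019-12-31: 97 days at 1% → €3706000 × 1% × 97/365 = €9848.8219
Total = €36054.8110

€36054.81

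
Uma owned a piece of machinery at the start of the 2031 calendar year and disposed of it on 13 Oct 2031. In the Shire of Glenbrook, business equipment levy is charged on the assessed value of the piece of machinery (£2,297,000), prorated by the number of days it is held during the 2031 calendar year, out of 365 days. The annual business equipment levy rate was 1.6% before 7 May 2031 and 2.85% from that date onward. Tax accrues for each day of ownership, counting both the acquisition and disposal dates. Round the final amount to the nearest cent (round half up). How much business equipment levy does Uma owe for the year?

£41,383.76

1 Jan – 6 May 2031: 126 days at 1.6% → £2,297,000 × 1.6% × 126/365 = £12,686.9918
7 May – 13 Oct 2031: 160 days at 2.85% → £2,297,000 × 2.85% × 160/365 = £28,696.7671
Total = £41,383.7589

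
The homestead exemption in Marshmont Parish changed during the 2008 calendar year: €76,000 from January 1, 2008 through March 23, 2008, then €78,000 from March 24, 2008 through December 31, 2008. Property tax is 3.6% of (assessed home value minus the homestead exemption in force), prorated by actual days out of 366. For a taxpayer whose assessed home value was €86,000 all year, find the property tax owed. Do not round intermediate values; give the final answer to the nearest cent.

January 1 – March 23, 2008: 83 days, exemption €76,000 → (€86,000 − €76,000) × 3.6% × 83/366 = €81.6393
March 24 – December 31, 2008: 283 days, exemption €78,000 → (€86,000 − €78,000) × 3.6% × 283/366 = €222.6885
Total = €304.3279

€304.33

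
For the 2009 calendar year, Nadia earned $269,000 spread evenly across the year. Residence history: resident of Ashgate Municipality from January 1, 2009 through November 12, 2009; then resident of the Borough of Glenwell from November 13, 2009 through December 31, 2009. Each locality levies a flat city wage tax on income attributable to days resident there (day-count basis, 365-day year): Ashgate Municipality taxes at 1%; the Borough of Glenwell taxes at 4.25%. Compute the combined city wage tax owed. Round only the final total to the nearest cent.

Ashgate Municipality, January 1 – November 12, 2009: 316 days → $269,000 × 1% × 316/365 = $2,328.8767
The Borough of Glenwell, November 13 – December 31, 2009: 49 days → $269,000 × 4.25% × 49/365 = $1,534.7740
Total = $3,863.6507

$3,863.65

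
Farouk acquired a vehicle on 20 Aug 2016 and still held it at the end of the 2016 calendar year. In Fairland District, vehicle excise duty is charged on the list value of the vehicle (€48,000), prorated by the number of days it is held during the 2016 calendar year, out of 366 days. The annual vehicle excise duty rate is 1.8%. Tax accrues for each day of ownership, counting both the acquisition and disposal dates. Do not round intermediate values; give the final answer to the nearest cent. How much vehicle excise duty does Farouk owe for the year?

€316.33

Days held (20 Aug – 31 Dec 2016): 134 out of 366
Tax = €48,000 × 1.8% × 134/366 = €316.3279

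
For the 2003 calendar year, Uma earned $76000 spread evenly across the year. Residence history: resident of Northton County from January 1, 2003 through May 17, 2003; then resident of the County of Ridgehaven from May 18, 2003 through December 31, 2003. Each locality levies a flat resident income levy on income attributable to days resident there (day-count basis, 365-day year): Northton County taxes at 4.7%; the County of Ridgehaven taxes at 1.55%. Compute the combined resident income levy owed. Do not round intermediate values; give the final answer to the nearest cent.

$2076.57

Northton County, January 1 – May 17, 2003: 137 days → $76000 × 4.7% × 137/365 = $1340.7233
The County of Ridgehaven, May 18 – December 31, 2003: 228 days → $76000 × 1.55% × 228/365 = $735.8466
Total = $2076.5699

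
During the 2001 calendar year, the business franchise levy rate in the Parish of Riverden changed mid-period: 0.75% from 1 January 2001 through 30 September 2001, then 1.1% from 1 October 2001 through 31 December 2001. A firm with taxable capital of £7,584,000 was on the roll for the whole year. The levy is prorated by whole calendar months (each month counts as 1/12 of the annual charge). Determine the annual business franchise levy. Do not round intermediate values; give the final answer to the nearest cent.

1 January – 30 September 2001: 9 months at 0.75% → £7,584,000 × 0.75% × 9/12 = £42,660.0000
1 October – 31 December 2001: 3 months at 1.1% → £7,584,000 × 1.1% × 3/12 = £20,856.0000
Total = £63,516.0000

£63,516.00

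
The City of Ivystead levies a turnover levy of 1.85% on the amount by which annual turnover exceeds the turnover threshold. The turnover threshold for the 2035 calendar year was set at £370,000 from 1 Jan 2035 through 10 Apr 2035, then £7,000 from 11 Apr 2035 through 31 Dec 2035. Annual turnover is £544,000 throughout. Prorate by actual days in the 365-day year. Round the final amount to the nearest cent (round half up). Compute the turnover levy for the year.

1 Jan – 10 Apr 2035: 100 days, exemption £370,000 → (£544,000 − £370,000) × 1.85% × 100/365 = £881.9178
11 Apr – 31 Dec 2035: 265 days, exemption £7,000 → (£544,000 − £7,000) × 1.85% × 265/365 = £7,212.7192
Total = £8,094.6370

£8,094.64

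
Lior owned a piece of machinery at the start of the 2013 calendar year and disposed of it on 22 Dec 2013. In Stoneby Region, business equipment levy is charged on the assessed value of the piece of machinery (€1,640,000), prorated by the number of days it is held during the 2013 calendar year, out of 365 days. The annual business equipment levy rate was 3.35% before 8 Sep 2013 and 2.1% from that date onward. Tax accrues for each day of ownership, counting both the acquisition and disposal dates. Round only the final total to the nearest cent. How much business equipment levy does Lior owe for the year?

1 Jan – 7 Sep 2013: 250 days at 3.35% → €1,640,000 × 3.35% × 250/365 = €37,630.1370
8 Sep – 22 Dec 2013: 106 days at 2.1% → €1,640,000 × 2.1% × 106/365 = €10,001.7534
Total = €47,631.8904

€47,631.89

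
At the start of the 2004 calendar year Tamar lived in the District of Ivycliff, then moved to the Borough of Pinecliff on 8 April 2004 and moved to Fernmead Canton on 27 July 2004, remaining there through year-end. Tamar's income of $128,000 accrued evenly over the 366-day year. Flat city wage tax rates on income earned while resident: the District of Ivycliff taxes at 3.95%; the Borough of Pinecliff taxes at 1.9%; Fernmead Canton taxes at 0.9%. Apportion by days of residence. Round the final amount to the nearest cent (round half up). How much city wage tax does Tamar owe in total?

$2,582.03

The District of Ivycliff, 1 January – 7 April 2004: 98 days → $128,000 × 3.95% × 98/366 = $1,353.7923
The Borough of Pinecliff, 8 April – 26 July 2004: 110 days → $128,000 × 1.9% × 110/366 = $730.9290
Fernmead Canton, 27 July – 31 December 2004: 158 days → $128,000 × 0.9% × 158/366 = $497.3115
Total = $2,582.0328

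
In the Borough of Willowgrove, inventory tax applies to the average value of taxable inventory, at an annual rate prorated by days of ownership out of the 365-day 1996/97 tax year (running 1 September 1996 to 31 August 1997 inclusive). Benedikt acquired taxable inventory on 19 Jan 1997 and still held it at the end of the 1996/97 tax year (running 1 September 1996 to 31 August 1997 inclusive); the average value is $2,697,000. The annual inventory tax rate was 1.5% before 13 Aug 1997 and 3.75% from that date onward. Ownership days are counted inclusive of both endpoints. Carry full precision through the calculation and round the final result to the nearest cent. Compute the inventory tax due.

19 Jan – 12 Aug 1997: 206 days at 1.5% → $2,697,000 × 1.5% × 206/365 = $22,832.1370
13 Aug – 31 Aug 1997: 19 days at 3.75% → $2,697,000 × 3.75% × 19/365 = $5,264.6918
Total = $28,096.8288

$28,096.83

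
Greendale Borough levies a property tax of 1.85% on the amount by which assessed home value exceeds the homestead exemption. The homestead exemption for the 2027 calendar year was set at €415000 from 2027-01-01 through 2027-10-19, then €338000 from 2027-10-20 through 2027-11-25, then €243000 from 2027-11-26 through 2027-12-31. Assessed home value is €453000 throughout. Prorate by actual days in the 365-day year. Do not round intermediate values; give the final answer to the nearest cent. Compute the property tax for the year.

2027-01-01 to 2027-10-19: 292 days, exemption €415000 → (€453000 − €415000) × 1.85% × 292/365 = €562.4000
2027-10-20 to 2027-11-25: 37 days, exemption €338000 → (€453000 − €338000) × 1.85% × 37/365 = €215.6644
2027-11-26 to 2027-12-31: 36 days, exemption €243000 → (€453000 − €243000) × 1.85% × 36/365 = €383.1781
Total = €1161.2425

€1161.24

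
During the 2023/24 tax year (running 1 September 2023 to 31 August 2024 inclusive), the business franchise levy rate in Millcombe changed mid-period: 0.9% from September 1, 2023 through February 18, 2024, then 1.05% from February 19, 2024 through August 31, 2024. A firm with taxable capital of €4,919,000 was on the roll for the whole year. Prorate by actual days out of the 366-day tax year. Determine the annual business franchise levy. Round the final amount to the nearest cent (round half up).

September 1, 2023 – February 18, 2024: 171 days at 0.9% → €4,919,000 × 0.9% × 171/366 = €20,683.9918
February 19 – August 31, 2024: 195 days at 1.05% → €4,919,000 × 1.05% × 195/366 = €27,518.1762
Total = €48,202.1680

€48,202.17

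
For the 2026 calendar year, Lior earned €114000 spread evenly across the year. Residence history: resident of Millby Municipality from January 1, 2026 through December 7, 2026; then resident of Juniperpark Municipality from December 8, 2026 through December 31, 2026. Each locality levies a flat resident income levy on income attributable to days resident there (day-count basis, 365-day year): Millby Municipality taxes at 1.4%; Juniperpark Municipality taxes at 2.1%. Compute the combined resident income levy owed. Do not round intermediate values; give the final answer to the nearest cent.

€1648.47

Millby Municipality, January 1 – December 7, 2026: 341 days → €114000 × 1.4% × 341/365 = €1491.0575
Juniperpark Municipality, December 8 – December 31, 2026: 24 days → €114000 × 2.1% × 24/365 = €157.4137
Total = €1648.4712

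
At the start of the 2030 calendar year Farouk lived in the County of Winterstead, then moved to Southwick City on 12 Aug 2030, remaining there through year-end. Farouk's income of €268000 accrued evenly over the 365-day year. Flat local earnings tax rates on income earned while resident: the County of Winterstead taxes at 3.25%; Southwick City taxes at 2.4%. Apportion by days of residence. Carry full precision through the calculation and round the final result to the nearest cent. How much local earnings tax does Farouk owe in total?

The County of Winterstead, 1 Jan – 11 Aug 2030: 223 days → €268000 × 3.25% × 223/365 = €5321.4521
Southwick City, 12 Aug – 31 Dec 2030: 142 days → €268000 × 2.4% × 142/365 = €2502.3123
Total = €7823.7644

€7823.76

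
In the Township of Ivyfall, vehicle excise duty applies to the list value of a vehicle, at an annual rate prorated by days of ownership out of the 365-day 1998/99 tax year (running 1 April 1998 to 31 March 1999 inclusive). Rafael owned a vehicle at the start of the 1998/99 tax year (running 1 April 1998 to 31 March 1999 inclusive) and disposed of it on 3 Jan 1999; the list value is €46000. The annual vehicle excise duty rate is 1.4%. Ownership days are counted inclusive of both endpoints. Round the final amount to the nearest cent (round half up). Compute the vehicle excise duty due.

€490.50

Days held (1 Apr 1998 – 3 Jan 1999): 278 out of 365
Tax = €46000 × 1.4% × 278/365 = €490.4986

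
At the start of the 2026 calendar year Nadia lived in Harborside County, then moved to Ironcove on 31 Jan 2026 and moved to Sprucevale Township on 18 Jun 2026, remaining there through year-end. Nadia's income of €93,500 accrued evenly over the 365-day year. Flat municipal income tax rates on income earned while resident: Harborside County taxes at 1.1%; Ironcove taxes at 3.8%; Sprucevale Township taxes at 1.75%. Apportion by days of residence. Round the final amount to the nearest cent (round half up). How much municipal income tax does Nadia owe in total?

€2,310.99

Harborside County, 1 Jan – 30 Jan 2026: 30 days → €93,500 × 1.1% × 30/365 = €84.5342
Ironcove, 31 Jan – 17 Jun 2026: 138 days → €93,500 × 3.8% × 138/365 = €1,343.3260
Sprucevale Township, 18 Jun – 31 Dec 2026: 197 days → €93,500 × 1.75% × 197/365 = €883.1267
Total = €2,310.9870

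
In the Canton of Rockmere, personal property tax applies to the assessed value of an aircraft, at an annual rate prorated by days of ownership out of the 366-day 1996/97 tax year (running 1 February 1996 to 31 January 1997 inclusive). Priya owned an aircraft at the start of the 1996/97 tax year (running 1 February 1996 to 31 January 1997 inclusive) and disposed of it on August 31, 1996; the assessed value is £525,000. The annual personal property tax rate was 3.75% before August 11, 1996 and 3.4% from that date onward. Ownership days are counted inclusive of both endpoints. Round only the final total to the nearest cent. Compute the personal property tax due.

£11,352.05

February 1 – August 10, 1996: 192 days at 3.75% → £525,000 × 3.75% × 192/366 = £10,327.8689
August 11 – August 31, 1996: 21 days at 3.4% → £525,000 × 3.4% × 21/366 = £1,024.1803
Total = £11,352.0492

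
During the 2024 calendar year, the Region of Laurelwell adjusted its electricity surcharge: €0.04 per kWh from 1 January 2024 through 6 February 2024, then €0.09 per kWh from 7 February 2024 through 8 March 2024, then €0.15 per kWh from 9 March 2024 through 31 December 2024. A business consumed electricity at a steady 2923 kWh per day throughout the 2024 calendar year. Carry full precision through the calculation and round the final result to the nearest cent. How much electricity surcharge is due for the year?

€143139.31

1 January – 6 February 2024: 37 days × 2923 kWh/day = 108,151 kWh at €0.04/kWh → €4326.04
7 February – 8 March 2024: 31 days × 2923 kWh/day = 90,613 kWh at €0.09/kWh → €8155.17
9 March – 31 December 2024: 298 days × 2923 kWh/day = 871,054 kWh at €0.15/kWh → €130658.10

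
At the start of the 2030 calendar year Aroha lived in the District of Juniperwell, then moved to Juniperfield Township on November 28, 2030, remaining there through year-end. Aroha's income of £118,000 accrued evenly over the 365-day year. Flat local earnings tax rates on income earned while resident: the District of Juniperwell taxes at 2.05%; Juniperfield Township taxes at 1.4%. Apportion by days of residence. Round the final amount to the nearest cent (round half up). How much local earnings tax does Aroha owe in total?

The District of Juniperwell, January 1 – November 27, 2030: 331 days → £118,000 × 2.05% × 331/365 = £2,193.6685
Juniperfield Township, November 28 – December 31, 2030: 34 days → £118,000 × 1.4% × 34/365 = £153.8849
Total = £2,347.5534

£2,347.55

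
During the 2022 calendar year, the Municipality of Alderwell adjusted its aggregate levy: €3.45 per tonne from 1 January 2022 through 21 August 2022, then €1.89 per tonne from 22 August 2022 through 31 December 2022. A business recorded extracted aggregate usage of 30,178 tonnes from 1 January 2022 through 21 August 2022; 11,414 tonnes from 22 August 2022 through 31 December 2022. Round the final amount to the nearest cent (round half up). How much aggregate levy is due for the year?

€125686.56

1 January – 21 August 2022: 30,178 tonnes at €3.45/tonne → €104114.10
22 August – 31 December 2022: 11,414 tonnes at €1.89/tonne → €21572.46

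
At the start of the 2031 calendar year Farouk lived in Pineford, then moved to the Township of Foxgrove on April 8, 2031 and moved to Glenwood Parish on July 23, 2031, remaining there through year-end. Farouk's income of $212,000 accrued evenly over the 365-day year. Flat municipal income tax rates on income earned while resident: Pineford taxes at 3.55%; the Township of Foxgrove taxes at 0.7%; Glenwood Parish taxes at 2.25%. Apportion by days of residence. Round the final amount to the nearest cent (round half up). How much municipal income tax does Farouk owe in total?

$4,548.13

Pineford, January 1 – April 7, 2031: 97 days → $212,000 × 3.55% × 97/365 = $2,000.0603
The Township of Foxgrove, April 8 – July 22, 2031: 106 days → $212,000 × 0.7% × 106/365 = $430.9699
Glenwood Parish, July 23 – December 31, 2031: 162 days → $212,000 × 2.25% × 162/365 = $2,117.0959
Total = $4,548.1260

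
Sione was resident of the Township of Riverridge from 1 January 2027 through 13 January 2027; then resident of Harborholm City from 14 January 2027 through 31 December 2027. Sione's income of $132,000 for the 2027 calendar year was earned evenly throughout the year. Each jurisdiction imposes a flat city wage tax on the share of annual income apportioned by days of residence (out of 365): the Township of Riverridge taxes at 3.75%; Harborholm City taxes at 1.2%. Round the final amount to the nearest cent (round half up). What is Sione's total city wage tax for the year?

The Township of Riverridge, 1 January – 13 January 2027: 13 days → $132,000 × 3.75% × 13/365 = $176.3014
Harborholm City, 14 January – 31 December 2027: 352 days → $132,000 × 1.2% × 352/365 = $1,527.5836
Total = $1,703.8849

$1,703.88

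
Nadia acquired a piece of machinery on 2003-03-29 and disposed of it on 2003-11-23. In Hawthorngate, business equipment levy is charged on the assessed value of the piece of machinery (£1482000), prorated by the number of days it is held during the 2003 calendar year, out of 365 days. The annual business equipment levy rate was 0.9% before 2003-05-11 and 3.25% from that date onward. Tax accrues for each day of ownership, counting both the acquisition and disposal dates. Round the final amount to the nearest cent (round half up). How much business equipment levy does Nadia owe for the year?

£27567.23

2003-03-29 to 2003-05-10: 43 days at 0.9% → £1482000 × 0.9% × 43/365 = £1571.3260
2003-05-11 to 2003-11-23: 197 days at 3.25% → £1482000 × 3.25% × 197/365 = £25995.9041
Total = £27567.2301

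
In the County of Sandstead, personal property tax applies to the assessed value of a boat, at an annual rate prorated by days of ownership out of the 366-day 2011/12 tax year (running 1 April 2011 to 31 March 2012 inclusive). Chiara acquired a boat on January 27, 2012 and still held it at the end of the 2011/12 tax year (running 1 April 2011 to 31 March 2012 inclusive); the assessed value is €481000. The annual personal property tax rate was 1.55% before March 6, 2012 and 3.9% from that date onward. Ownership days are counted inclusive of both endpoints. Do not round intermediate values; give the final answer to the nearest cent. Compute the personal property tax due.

January 27 – March 5, 2012: 39 days at 1.55% → €481000 × 1.55% × 39/366 = €794.4385
March 6 – March 31, 2012: 26 days at 3.9% → €481000 × 3.9% × 26/366 = €1332.6066
Total = €2127.0451

€2127.05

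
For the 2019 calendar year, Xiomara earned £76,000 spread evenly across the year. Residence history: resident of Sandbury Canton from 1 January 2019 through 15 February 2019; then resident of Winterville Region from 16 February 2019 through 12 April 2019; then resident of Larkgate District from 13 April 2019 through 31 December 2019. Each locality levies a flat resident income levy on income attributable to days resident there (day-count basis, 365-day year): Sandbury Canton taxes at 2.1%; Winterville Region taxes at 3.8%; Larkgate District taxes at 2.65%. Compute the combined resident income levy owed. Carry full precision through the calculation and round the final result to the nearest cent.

Sandbury Canton, 1 January – 15 February 2019: 46 days → £76,000 × 2.1% × 46/365 = £201.1397
Winterville Region, 16 February – 12 April 2019: 56 days → £76,000 × 3.8% × 56/365 = £443.0904
Larkgate District, 13 April – 31 December 2019: 263 days → £76,000 × 2.65% × 263/365 = £1,451.1836
Total = £2,095.4137

£2,095.41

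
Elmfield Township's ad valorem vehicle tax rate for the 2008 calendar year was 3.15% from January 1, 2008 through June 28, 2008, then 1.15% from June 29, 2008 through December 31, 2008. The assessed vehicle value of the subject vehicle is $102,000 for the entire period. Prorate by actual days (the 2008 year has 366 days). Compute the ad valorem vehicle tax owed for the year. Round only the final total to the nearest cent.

January 1 – June 28, 2008: 180 days at 3.15% → $102,000 × 3.15% × 180/366 = $1,580.1639
June 29 – December 31, 2008: 186 days at 1.15% → $102,000 × 1.15% × 186/366 = $596.1148
Total = $2,176.2787

$2,176.28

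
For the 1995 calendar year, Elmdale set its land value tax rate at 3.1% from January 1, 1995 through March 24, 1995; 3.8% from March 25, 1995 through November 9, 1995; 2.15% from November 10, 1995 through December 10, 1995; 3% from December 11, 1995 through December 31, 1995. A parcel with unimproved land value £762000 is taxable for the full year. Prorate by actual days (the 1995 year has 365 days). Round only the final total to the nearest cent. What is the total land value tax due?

January 1 – March 24, 1995: 83 days at 3.1% → £762000 × 3.1% × 83/365 = £5371.5781
March 25 – November 9, 1995: 230 days at 3.8% → £762000 × 3.8% × 230/365 = £18246.2466
November 10 – December 10, 1995: 31 days at 2.15% → £762000 × 2.15% × 31/365 = £1391.4329
December 11 – December 31, 1995: 21 days at 3% → £762000 × 3% × 21/365 = £1315.2329
Total = £26324.4904

£26324.49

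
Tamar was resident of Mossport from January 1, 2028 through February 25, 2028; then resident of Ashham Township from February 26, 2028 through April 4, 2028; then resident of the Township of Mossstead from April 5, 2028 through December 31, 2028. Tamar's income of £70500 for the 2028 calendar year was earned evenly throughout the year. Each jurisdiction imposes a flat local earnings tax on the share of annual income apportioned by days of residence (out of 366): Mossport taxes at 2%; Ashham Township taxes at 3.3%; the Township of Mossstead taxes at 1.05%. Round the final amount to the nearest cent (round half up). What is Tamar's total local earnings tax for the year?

Mossport, January 1 – February 25, 2028: 56 days → £70500 × 2% × 56/366 = £215.7377
Ashham Township, February 26 – April 4, 2028: 39 days → £70500 × 3.3% × 39/366 = £247.9057
The Township of Mossstead, April 5 – December 31, 2028: 271 days → £70500 × 1.05% × 271/366 = £548.1086
Total = £1011.7520

£1011.75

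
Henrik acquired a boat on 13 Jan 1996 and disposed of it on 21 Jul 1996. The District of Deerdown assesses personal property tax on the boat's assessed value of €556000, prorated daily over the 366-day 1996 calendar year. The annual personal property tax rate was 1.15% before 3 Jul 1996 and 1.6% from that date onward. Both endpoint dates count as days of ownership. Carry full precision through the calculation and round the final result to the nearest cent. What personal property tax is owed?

€3466.64

13 Jan – 2 Jul 1996: 172 days at 1.15% → €556000 × 1.15% × 172/366 = €3004.8306
3 Jul – 21 Jul 1996: 19 days at 1.6% → €556000 × 1.6% × 19/366 = €461.8142
Total = €3466.6448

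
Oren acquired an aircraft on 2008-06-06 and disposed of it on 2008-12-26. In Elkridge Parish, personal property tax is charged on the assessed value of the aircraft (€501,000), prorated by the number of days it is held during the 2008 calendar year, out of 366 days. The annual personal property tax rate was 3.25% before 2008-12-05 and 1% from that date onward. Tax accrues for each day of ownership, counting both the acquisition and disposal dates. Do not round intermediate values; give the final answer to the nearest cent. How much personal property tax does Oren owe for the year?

€8,397.91

2008-06-06 to 2008-12-04: 182 days at 3.25% → €501,000 × 3.25% × 182/366 = €8,096.7623
2008-12-05 to 2008-12-26: 22 days at 1% → €501,000 × 1% × 22/366 = €301.1475
Total = €8,397.9098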